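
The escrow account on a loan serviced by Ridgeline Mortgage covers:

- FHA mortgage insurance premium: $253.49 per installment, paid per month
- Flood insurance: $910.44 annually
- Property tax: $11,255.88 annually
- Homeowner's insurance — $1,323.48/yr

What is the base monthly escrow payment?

FHA mortgage insurance premium: $253.49 × 12 = $3,041.88 per year
Flood insurance: $910.44 per year
Property tax: $11,255.88 per year
Homeowner's insurance: $1,323.48 per year
Total per year = $3,041.88 + $910.44 + $11,255.88 + $1,323.48 = $16,531.68
Monthly = $16,531.68 ÷ 12 = $1,377.64

$1,377.64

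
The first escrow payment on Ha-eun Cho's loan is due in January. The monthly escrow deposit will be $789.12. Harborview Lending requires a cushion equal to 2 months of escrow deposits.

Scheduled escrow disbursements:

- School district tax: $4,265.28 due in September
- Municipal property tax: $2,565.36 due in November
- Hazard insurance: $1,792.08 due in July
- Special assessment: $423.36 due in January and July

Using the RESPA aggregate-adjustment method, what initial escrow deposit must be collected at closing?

Cushion = 2 × $789.12 = $1,578.24
Trial balance (start $0, +$789.12 each month, − disbursements):
  Jan: +$789.12 − $423.36 → $365.76
  Feb: +$789.12 → $1,154.88
  Mar: +$789.12 → $1,944.00
  Apr: +$789.12 → $2,733.12
  May: +$789.12 → $3,522.24
  Jun: +$789.12 → $4,311.36
  Jul: +$789.12 − $2,215.44 → $2,885.04
  Aug: +$789.12 → $3,674.16
  Sep: +$789.12 − $4,265.28 → $198.00
  Oct: +$789.12 → $987.12
  Nov: +$789.12 − $2,565.36 → -$789.12
  Dec: +$789.12 → $0.00
Lowest trial balance = -$789.12 (Nov)
Initial deposit = cushion − low point = $1,578.24 − (-$789.12) = $2,367.36

$2,367.36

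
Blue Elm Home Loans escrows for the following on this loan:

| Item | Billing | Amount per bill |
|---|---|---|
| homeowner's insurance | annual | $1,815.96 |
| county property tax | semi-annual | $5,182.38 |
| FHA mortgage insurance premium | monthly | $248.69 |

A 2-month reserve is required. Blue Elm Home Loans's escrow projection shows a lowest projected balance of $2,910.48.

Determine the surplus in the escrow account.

Homeowner's insurance: $1,815.96 per year
County property tax: $5,182.38 × 2 = $10,364.76 per year
FHA mortgage insurance premium: $248.69 × 12 = $2,984.28 per year
Combined annual = $1,815.96 + $10,364.76 + $2,984.28 = $15,165.00
Monthly escrow = $15,165.00 / 12 = $1,263.75
Required cushion = 2 × $1,263.75 = $2,527.50
Surplus = $2,910.48 − $2,527.50 = $382.98

$382.98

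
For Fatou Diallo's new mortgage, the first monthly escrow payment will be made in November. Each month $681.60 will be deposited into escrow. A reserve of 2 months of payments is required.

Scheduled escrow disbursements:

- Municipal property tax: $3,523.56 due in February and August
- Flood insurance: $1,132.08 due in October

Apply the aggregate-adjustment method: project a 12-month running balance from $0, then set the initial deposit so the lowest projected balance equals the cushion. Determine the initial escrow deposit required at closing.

Cushion = 2 × $681.60 = $1,363.20
Trial balance (start $0, +$681.60 each month, − disbursements):
  Nov: +$681.60 → $681.60
  Dec: +$681.60 → $1,363.20
  Jan: +$681.60 → $2,044.80
  Feb: +$681.60 − $3,523.56 → -$797.16
  Mar: +$681.60 → -$115.56
  Apr: +$681.60 → $566.04
  May: +$681.60 → $1,247.64
  Jun: +$681.60 → $1,929.24
  Jul: +$681.60 → $2,610.84
  Aug: +$681.60 − $3,523.56 → -$231.12
  Sep: +$681.60 → $450.48
  Oct: +$681.60 − $1,132.08 → $0.00
Lowest trial balance = -$797.16 (Feb)
Initial deposit = cushion − low point = $1,363.20 − (-$797.16) = $2,160.36

$2,160.36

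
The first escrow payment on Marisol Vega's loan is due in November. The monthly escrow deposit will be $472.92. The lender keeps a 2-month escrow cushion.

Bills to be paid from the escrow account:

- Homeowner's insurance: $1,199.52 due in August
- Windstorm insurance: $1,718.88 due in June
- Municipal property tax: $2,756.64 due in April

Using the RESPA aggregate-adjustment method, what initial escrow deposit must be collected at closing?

Cushion = 2 × $472.92 = $945.84
Trial balance (start $0, +$472.92 each month, − disbursements):
  Nov: +$472.92 → $472.92
  Dec: +$472.92 → $945.84
  Jan: +$472.92 → $1,418.76
  Feb: +$472.92 → $1,891.68
  Mar: +$472.92 → $2,364.60
  Apr: +$472.92 − $2,756.64 → $80.88
  May: +$472.92 → $553.80
  Jun: +$472.92 − $1,718.88 → -$692.16
  Jul: +$472.92 → -$219.24
  Aug: +$472.92 − $1,199.52 → -$945.84
  Sep: +$472.92 → -$472.92
  Oct: +$472.92 → $0.00
Lowest trial balance = -$945.84 (Aug)
Initial deposit = cushion − low point = $945.84 − (-$945.84) = $1,891.68

$1,891.68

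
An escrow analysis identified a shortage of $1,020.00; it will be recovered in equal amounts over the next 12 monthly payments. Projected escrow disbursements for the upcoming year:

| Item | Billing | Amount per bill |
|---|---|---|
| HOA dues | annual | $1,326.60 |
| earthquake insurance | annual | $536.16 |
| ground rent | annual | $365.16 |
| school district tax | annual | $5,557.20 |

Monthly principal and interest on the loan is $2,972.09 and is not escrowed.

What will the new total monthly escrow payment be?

HOA dues = $1,326.60
Earthquake insurance = $536.16
Ground rent = $365.16
School district tax = $5,557.20
Total per year = $7,785.12
Monthly = $7,785.12 ÷ 12 = $648.76
Shortage spread = $1,020.00 / 12 = $85.00/mo
Adjusted monthly = $648.76 + $85.00 = $733.76

$733.76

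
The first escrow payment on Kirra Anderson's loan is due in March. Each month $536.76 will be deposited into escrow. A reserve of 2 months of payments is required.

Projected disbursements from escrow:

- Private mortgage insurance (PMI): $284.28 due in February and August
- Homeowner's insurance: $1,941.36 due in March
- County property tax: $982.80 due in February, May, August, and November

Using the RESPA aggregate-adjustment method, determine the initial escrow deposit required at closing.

$2,478.12

Cushion = 2 × $536.76 = $1,073.52
Trial balance (start $0, +$536.76 each month, − disbursements):
  Mar: +$536.76 − $1,941.36 → -$1,404.60
  Apr: +$536.76 → -$867.84
  May: +$536.76 − $982.80 → -$1,313.88
  Jun: +$536.76 → -$777.12
  Jul: +$536.76 → -$240.36
  Aug: +$536.76 − $1,267.08 → -$970.68
  Sep: +$536.76 → -$433.92
  Oct: +$536.76 → $102.84
  Nov: +$536.76 − $982.80 → -$343.20
  Dec: +$536.76 → $193.56
  Jan: +$536.76 → $730.32
  Feb: +$536.76 − $1,267.08 → $0.00
Lowest trial balance = -$1,404.60 (Mar)
Initial deposit = cushion − low point = $1,073.52 − (-$1,404.60) = $2,478.12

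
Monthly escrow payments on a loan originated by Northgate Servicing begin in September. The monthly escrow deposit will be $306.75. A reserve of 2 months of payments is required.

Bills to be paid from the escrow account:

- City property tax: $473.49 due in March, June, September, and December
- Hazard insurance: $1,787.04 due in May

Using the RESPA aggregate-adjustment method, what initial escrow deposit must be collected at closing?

Cushion = 2 × $306.75 = $613.50
Trial balance (start $0, +$306.75 each month, − disbursements):
  Sep: +$306.75 − $473.49 → -$166.74
  Oct: +$306.75 → $140.01
  Nov: +$306.75 → $446.76
  Dec: +$306.75 − $473.49 → $280.02
  Jan: +$306.75 → $586.77
  Feb: +$306.75 → $893.52
  Mar: +$306.75 − $473.49 → $726.78
  Apr: +$306.75 → $1,033.53
  May: +$306.75 − $1,787.04 → -$446.76
  Jun: +$306.75 − $473.49 → -$613.50
  Jul: +$306.75 → -$306.75
  Aug: +$306.75 → $0.00
Lowest trial balance = -$613.50 (Jun)
Initial deposit = cushion − low point = $613.50 − (-$613.50) = $1,227.00

$1,227.00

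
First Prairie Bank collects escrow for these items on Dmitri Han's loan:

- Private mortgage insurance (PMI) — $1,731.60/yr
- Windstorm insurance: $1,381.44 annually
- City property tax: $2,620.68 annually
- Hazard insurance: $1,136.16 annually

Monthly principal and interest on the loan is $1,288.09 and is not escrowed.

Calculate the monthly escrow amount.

Private mortgage insurance (PMI) = $1,731.60
Windstorm insurance = $1,381.44
City property tax = $2,620.68
Hazard insurance = $1,136.16
Total per year = $1,731.60 + $1,381.44 + $2,620.68 + $1,136.16 = $6,869.88
Monthly escrow = $6,869.88 / 12 = $572.49

$572.49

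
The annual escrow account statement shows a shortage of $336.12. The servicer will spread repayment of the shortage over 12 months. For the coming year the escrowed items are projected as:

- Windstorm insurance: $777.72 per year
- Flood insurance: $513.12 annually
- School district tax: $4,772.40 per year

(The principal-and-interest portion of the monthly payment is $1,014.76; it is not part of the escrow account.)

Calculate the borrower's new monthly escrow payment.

$533.28

Windstorm insurance — $777.72 per year
Flood insurance — $513.12 per year
School district tax — $4,772.40 per year
Combined annual = $777.72 + $513.12 + $4,772.40 = $6,063.24
Monthly = $6,063.24 / 12 = $505.27
Shortage spread = $336.12 / 12 = $28.01/mo
Adjusted monthly = $505.27 + $28.01 = $533.28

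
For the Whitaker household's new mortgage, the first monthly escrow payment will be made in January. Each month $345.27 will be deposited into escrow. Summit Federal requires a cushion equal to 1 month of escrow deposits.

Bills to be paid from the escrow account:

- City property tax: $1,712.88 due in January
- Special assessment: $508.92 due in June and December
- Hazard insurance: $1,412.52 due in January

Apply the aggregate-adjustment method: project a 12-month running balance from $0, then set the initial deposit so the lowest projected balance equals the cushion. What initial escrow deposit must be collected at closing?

$3,125.40

Cushion = 1 × $345.27 = $345.27
Trial balance (start $0, +$345.27 each month, − disbursements):
  Jan: +$345.27 − $3,125.40 → -$2,780.13
  Feb: +$345.27 → -$2,434.86
  Mar: +$345.27 → -$2,089.59
  Apr: +$345.27 → -$1,744.32
  May: +$345.27 → -$1,399.05
  Jun: +$345.27 − $508.92 → -$1,562.70
  Jul: +$345.27 → -$1,217.43
  Aug: +$345.27 → -$872.16
  Sep: +$345.27 → -$526.89
  Oct: +$345.27 → -$181.62
  Nov: +$345.27 → $163.65
  Dec: +$345.27 − $508.92 → $0.00
Lowest trial balance = -$2,780.13 (Jan)
Initial deposit = cushion − low point = $345.27 − (-$2,780.13) = $3,125.40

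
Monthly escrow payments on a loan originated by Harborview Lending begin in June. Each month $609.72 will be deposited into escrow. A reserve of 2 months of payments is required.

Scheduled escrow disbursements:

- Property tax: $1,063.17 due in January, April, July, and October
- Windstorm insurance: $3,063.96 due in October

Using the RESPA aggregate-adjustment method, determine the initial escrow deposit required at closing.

Cushion = 2 × $609.72 = $1,219.44
Trial balance (start $0, +$609.72 each month, − disbursements):
  Jun: +$609.72 → $609.72
  Jul: +$609.72 − $1,063.17 → $156.27
  Aug: +$609.72 → $765.99
  Sep: +$609.72 → $1,375.71
  Oct: +$609.72 − $4,127.13 → -$2,141.70
  Nov: +$609.72 → -$1,531.98
  Dec: +$609.72 → -$922.26
  Jan: +$609.72 − $1,063.17 → -$1,375.71
  Feb: +$609.72 → -$765.99
  Mar: +$609.72 → -$156.27
  Apr: +$609.72 − $1,063.17 → -$609.72
  May: +$609.72 → $0.00
Lowest trial balance = -$2,141.70 (Oct)
Initial deposit = cushion − low point = $1,219.44 − (-$2,141.70) = $3,361.14

$3,361.14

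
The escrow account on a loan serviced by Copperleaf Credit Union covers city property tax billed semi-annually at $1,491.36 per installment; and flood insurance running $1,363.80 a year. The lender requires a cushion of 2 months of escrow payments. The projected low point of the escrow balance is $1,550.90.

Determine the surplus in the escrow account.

$826.48

City property tax: $1,491.36 × 2 = $2,982.72 annually
Flood insurance: $1,363.80 annually
Total annual escrow = $2,982.72 + $1,363.80 = $4,346.52
Per month = $4,346.52 / 12 = $362.21
Cushion = 2 × $362.21 = $724.42
Surplus = $1,550.90 − $724.42 = $826.48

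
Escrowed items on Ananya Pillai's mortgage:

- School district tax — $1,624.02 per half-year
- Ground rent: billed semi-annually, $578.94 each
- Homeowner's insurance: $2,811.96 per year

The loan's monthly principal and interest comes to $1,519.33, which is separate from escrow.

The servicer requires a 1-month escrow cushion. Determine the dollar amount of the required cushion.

School district tax — $1,624.02 × 2 = $3,248.04
Ground rent — $578.94 × 2 = $1,157.88
Homeowner's insurance — $2,811.96
Combined annual = $3,248.04 + $1,157.88 + $2,811.96 = $7,217.88
Base monthly escrow = $7,217.88 / 12 = $601.49
Required cushion = 1 × $601.49 = $601.49

$601.49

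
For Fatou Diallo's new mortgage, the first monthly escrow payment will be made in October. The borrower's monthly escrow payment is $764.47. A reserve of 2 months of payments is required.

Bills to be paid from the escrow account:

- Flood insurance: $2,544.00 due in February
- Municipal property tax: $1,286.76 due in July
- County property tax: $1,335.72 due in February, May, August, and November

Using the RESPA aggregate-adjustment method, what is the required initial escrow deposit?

$2,922.03

Cushion = 2 × $764.47 = $1,528.94
Trial balance (start $0, +$764.47 each month, − disbursements):
  Oct: +$764.47 → $764.47
  Nov: +$764.47 − $1,335.72 → $193.22
  Dec: +$764.47 → $957.69
  Jan: +$764.47 → $1,722.16
  Feb: +$764.47 − $3,879.72 → -$1,393.09
  Mar: +$764.47 → -$628.62
  Apr: +$764.47 → $135.85
  May: +$764.47 − $1,335.72 → -$435.40
  Jun: +$764.47 → $329.07
  Jul: +$764.47 − $1,286.76 → -$193.22
  Aug: +$764.47 − $1,335.72 → -$764.47
  Sep: +$764.47 → $0.00
Lowest trial balance = -$1,393.09 (Feb)
Initial deposit = cushion − low point = $1,528.94 − (-$1,393.09) = $2,922.03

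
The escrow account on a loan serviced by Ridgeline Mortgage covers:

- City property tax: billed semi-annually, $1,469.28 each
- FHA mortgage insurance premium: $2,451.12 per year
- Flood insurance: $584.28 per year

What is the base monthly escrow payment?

City property tax = $1,469.28 × 2 = $2,938.56/yr
FHA mortgage insurance premium = $2,451.12/yr
Flood insurance = $584.28/yr
Combined annual = $2,938.56 + $2,451.12 + $584.28 = $5,973.96
Monthly = $5,973.96 ÷ 12 = $497.83

$497.83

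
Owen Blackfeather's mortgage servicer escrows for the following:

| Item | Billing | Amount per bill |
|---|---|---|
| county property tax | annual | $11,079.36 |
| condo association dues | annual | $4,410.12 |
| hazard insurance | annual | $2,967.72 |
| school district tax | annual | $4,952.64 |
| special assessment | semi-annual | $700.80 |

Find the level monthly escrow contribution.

$2,067.62

County property tax = $11,079.36
Condo association dues = $4,410.12
Hazard insurance = $2,967.72
School district tax = $4,952.64
Special assessment = $700.80 × 2 = $1,401.60
Yearly total = $11,079.36 + $4,410.12 + $2,967.72 + $4,952.64 + $1,401.60 = $24,811.44
Monthly = $24,811.44 / 12 = $2,067.62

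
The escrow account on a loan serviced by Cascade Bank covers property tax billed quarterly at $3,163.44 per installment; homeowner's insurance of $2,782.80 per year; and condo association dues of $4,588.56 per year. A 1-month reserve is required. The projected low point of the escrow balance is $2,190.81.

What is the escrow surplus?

Property tax: $3,163.44 × 4 = $12,653.76/yr
Homeowner's insurance: $2,782.80/yr
Condo association dues: $4,588.56/yr
Total per year = $20,025.12
Monthly escrow = $20,025.12 ÷ 12 = $1,668.76
Cushion = 1 × $1,668.76 = $1,668.76
Surplus = $2,190.81 − $1,668.76 = $522.05

$522.05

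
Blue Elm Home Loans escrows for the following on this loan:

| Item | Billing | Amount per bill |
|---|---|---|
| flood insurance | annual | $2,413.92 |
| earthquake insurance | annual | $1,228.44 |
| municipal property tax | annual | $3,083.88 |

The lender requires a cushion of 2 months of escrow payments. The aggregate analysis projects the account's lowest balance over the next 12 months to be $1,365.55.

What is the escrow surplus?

$244.51

Flood insurance = $2,413.92 annually
Earthquake insurance = $1,228.44 annually
Municipal property tax = $3,083.88 annually
Total per year = $2,413.92 + $1,228.44 + $3,083.88 = $6,726.24
Per month = $6,726.24 / 12 = $560.52
Required reserve = 2 × $560.52 = $1,121.04
Excess over cushion: $1,365.55 − $1,121.04 = $244.51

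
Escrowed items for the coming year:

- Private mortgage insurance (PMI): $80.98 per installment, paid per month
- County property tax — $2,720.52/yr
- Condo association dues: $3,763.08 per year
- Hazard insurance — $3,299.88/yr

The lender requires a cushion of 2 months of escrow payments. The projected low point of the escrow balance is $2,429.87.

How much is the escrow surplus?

Private mortgage insurance (PMI): $80.98 × 12 = $971.76 per year
County property tax: $2,720.52 per year
Condo association dues: $3,763.08 per year
Hazard insurance: $3,299.88 per year
Total annual escrow = $971.76 + $2,720.52 + $3,763.08 + $3,299.88 = $10,755.24
Base monthly escrow = $10,755.24 / 12 = $896.27
Cushion = 2 × $896.27 = $1,792.54
Surplus = $2,429.87 − $1,792.54 = $637.33

$637.33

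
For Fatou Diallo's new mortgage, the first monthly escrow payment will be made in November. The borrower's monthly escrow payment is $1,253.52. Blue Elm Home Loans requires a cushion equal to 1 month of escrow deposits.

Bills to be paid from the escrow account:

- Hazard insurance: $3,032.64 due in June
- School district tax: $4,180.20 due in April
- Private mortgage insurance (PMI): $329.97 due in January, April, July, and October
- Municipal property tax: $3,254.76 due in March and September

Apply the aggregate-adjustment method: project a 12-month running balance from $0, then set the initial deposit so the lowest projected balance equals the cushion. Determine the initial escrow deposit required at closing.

Cushion = 1 × $1,253.52 = $1,253.52
Trial balance (start $0, +$1,253.52 each month, − disbursements):
  Nov: +$1,253.52 → $1,253.52
  Dec: +$1,253.52 → $2,507.04
  Jan: +$1,253.52 − $329.97 → $3,430.59
  Feb: +$1,253.52 → $4,684.11
  Mar: +$1,253.52 − $3,254.76 → $2,682.87
  Apr: +$1,253.52 − $4,510.17 → -$573.78
  May: +$1,253.52 → $679.74
  Jun: +$1,253.52 − $3,032.64 → -$1,099.38
  Jul: +$1,253.52 − $329.97 → -$175.83
  Aug: +$1,253.52 → $1,077.69
  Sep: +$1,253.52 − $3,254.76 → -$923.55
  Oct: +$1,253.52 − $329.97 → $0.00
Lowest trial balance = -$1,099.38 (Jun)
Initial deposit = cushion − low point = $1,253.52 − (-$1,099.38) = $2,352.90

$2,352.90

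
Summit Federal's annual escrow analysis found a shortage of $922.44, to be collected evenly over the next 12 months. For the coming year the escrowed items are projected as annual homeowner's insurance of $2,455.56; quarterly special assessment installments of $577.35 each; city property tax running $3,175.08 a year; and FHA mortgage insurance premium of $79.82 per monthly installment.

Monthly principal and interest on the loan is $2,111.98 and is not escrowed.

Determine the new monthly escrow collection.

$818.36

Homeowner's insurance: $2,455.56 per year
Special assessment: $577.35 × 4 = $2,309.40 per year
City property tax: $3,175.08 per year
FHA mortgage insurance premium: $79.82 × 12 = $957.84 per year
Total per year = $2,455.56 + $2,309.40 + $3,175.08 + $957.84 = $8,897.88
Per month = $8,897.88 / 12 = $741.49
Monthly shortage recovery: $922.44 ÷ 12 = $76.87
Adjusted monthly = $741.49 + $76.87 = $818.36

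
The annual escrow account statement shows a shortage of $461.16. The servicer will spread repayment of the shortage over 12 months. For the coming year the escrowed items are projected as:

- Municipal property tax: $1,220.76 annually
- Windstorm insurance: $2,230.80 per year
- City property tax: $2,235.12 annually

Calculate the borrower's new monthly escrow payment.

Municipal property tax: $1,220.76/yr
Windstorm insurance: $2,230.80/yr
City property tax: $2,235.12/yr
Annual escrow total = $1,220.76 + $2,230.80 + $2,235.12 = $5,686.68
Base monthly escrow = $5,686.68 / 12 = $473.89
Monthly shortage recovery: $461.16 ÷ 12 = $38.43
New monthly escrow = $473.89 + $38.43 = $512.32

$512.32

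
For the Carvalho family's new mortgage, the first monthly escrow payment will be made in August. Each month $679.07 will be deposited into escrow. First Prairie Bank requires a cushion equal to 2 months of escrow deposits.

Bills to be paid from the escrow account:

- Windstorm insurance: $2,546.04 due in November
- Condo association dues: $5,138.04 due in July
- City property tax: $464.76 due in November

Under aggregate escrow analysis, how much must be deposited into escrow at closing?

Cushion = 2 × $679.07 = $1,358.14
Trial balance (start $0, +$679.07 each month, − disbursements):
  Aug: +$679.07 → $679.07
  Sep: +$679.07 → $1,358.14
  Oct: +$679.07 → $2,037.21
  Nov: +$679.07 − $3,010.80 → -$294.52
  Dec: +$679.07 → $384.55
  Jan: +$679.07 → $1,063.62
  Feb: +$679.07 → $1,742.69
  Mar: +$679.07 → $2,421.76
  Apr: +$679.07 → $3,100.83
  May: +$679.07 → $3,779.90
  Jun: +$679.07 → $4,458.97
  Jul: +$679.07 − $5,138.04 → $0.00
Lowest trial balance = -$294.52 (Nov)
Initial deposit = cushion − low point = $1,358.14 − (-$294.52) = $1,652.66

$1,652.66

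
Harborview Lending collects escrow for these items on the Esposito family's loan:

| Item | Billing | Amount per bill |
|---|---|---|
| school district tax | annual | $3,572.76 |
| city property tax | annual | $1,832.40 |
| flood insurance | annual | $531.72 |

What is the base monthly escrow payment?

$494.74

School district tax = $3,572.76 per year
City property tax = $1,832.40 per year
Flood insurance = $531.72 per year
Total per year = $3,572.76 + $1,832.40 + $531.72 = $5,936.88
Per month = $5,936.88 / 12 = $494.74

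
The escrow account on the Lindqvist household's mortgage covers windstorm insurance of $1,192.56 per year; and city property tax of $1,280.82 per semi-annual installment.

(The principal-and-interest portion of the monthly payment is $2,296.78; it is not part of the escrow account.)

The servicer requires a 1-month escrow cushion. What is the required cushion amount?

$312.85

Windstorm insurance: $1,192.56 per year
City property tax: $1,280.82 × 2 = $2,561.64 per year
Total per year = $1,192.56 + $2,561.64 = $3,754.20
Monthly = $3,754.20 ÷ 12 = $312.85
Required cushion = 1 × $312.85 = $312.85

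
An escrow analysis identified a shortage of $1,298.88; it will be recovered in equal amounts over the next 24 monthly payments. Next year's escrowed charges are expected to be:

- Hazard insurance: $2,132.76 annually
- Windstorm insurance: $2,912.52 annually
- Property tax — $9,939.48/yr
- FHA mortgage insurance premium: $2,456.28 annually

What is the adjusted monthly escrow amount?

$1,507.54

Hazard insurance: $2,132.76
Windstorm insurance: $2,912.52
Property tax: $9,939.48
FHA mortgage insurance premium: $2,456.28
Yearly total = $2,132.76 + $2,912.52 + $9,939.48 + $2,456.28 = $17,441.04
Monthly = $17,441.04 ÷ 12 = $1,453.42
Shortage per month = $1,298.88 ÷ 24 = $54.12
Adjusted monthly = $1,453.42 + $54.12 = $1,507.54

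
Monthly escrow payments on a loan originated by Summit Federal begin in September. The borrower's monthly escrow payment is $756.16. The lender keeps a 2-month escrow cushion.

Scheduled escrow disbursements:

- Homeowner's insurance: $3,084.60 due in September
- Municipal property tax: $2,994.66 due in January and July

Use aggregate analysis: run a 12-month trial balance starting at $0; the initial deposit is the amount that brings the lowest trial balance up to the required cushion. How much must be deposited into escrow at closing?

$3,840.76

Cushion = 2 × $756.16 = $1,512.32
Trial balance (start $0, +$756.16 each month, − disbursements):
  Sep: +$756.16 − $3,084.60 → -$2,328.44
  Oct: +$756.16 → -$1,572.28
  Nov: +$756.16 → -$816.12
  Dec: +$756.16 → -$59.96
  Jan: +$756.16 − $2,994.66 → -$2,298.46
  Feb: +$756.16 → -$1,542.30
  Mar: +$756.16 → -$786.14
  Apr: +$756.16 → -$29.98
  May: +$756.16 → $726.18
  Jun: +$756.16 → $1,482.34
  Jul: +$756.16 − $2,994.66 → -$756.16
  Aug: +$756.16 → $0.00
Lowest trial balance = -$2,328.44 (Sep)
Initial deposit = cushion − low point = $1,512.32 − (-$2,328.44) = $3,840.76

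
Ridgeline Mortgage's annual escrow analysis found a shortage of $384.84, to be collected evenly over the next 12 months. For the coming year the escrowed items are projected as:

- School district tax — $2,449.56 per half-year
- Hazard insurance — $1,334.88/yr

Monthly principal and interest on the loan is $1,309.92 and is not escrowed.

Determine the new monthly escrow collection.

School district tax = $2,449.56 × 2 = $4,899.12 per year
Hazard insurance = $1,334.88 per year
Total per year = $4,899.12 + $1,334.88 = $6,234.00
Per month = $6,234.00 / 12 = $519.50
Shortage per month = $384.84 / 12 = $32.07
Adjusted monthly = $519.50 + $32.07 = $551.57

$551.57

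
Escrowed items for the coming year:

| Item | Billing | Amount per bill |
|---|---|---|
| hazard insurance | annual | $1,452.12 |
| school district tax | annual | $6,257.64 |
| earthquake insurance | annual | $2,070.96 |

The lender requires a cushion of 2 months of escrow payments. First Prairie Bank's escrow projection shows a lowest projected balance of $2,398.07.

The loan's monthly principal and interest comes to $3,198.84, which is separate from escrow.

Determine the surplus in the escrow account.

Hazard insurance: $1,452.12 annually
School district tax: $6,257.64 annually
Earthquake insurance: $2,070.96 annually
Combined annual = $9,780.72
Monthly escrow = $9,780.72 / 12 = $815.06
Cushion = 2 × $815.06 = $1,630.12
Surplus = $2,398.07 − $1,630.12 = $767.95

$767.95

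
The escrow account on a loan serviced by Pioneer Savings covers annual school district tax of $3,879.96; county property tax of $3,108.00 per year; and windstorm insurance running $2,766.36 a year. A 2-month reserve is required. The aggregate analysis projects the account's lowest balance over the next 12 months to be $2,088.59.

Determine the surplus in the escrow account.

School district tax — $3,879.96/yr
County property tax — $3,108.00/yr
Windstorm insurance — $2,766.36/yr
Annual escrow total = $3,879.96 + $3,108.00 + $2,766.36 = $9,754.32
Monthly escrow = $9,754.32 / 12 = $812.86
Required cushion = 2 × $812.86 = $1,625.72
Excess over cushion: $2,088.59 − $1,625.72 = $462.87

$462.87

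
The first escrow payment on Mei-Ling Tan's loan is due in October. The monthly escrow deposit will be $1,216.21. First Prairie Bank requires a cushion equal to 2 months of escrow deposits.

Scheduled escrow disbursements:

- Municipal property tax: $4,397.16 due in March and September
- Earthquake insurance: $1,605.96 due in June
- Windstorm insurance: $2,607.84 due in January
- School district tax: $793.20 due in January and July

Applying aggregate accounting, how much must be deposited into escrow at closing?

$2,933.36

Cushion = 2 × $1,216.21 = $2,432.42
Trial balance (start $0, +$1,216.21 each month, − disbursements):
  Oct: +$1,216.21 → $1,216.21
  Nov: +$1,216.21 → $2,432.42
  Dec: +$1,216.21 → $3,648.63
  Jan: +$1,216.21 − $3,401.04 → $1,463.80
  Feb: +$1,216.21 → $2,680.01
  Mar: +$1,216.21 − $4,397.16 → -$500.94
  Apr: +$1,216.21 → $715.27
  May: +$1,216.21 → $1,931.48
  Jun: +$1,216.21 − $1,605.96 → $1,541.73
  Jul: +$1,216.21 − $793.20 → $1,964.74
  Aug: +$1,216.21 → $3,180.95
  Sep: +$1,216.21 − $4,397.16 → $0.00
Lowest trial balance = -$500.94 (Mar)
Initial deposit = cushion − low point = $2,432.42 − (-$500.94) = $2,933.36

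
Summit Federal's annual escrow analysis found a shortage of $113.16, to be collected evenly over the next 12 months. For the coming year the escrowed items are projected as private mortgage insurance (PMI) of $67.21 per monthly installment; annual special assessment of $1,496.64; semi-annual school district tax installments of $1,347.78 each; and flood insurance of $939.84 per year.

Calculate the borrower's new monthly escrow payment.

Private mortgage insurance (PMI): $67.21 × 12 = $806.52 annually
Special assessment: $1,496.64 annually
School district tax: $1,347.78 × 2 = $2,695.56 annually
Flood insurance: $939.84 annually
Annual escrow total = $5,938.56
Per month = $5,938.56 ÷ 12 = $494.88
Shortage spread = $113.16 ÷ 12 = $9.43/mo
Adjusted monthly = $494.88 + $9.43 = $504.31

$504.31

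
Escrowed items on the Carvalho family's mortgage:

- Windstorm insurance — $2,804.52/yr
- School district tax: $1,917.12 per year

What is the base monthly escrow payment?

Windstorm insurance = $2,804.52
School district tax = $1,917.12
Combined annual = $2,804.52 + $1,917.12 = $4,721.64
Monthly escrow = $4,721.64 / 12 = $393.47

$393.47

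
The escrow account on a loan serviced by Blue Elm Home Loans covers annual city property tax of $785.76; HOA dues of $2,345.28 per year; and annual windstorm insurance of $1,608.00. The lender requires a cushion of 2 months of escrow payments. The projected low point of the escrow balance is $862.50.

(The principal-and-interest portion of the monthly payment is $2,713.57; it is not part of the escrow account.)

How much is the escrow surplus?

$72.66

City property tax — $785.76 annually
HOA dues — $2,345.28 annually
Windstorm insurance — $1,608.00 annually
Combined annual = $785.76 + $2,345.28 + $1,608.00 = $4,739.04
Monthly = $4,739.04 ÷ 12 = $394.92
Cushion = 2 × $394.92 = $789.84
Surplus = $862.50 − $789.84 = $72.66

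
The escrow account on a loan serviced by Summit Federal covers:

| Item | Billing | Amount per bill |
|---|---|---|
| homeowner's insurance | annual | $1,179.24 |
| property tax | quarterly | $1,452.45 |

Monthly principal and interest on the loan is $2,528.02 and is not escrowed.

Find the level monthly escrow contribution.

$582.42

Homeowner's insurance — $1,179.24/yr
Property tax — $1,452.45 × 4 = $5,809.80/yr
Combined annual = $1,179.24 + $5,809.80 = $6,989.04
Monthly = $6,989.04 / 12 = $582.42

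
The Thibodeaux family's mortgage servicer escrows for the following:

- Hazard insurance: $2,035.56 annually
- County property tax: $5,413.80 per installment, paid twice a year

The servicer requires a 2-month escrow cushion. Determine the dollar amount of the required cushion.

Hazard insurance = $2,035.56 annually
County property tax = $5,413.80 × 2 = $10,827.60 annually
Total annual escrow = $2,035.56 + $10,827.60 = $12,863.16
Monthly = $12,863.16 / 12 = $1,071.93
Required cushion = 2 × $1,071.93 = $2,143.86

$2,143.86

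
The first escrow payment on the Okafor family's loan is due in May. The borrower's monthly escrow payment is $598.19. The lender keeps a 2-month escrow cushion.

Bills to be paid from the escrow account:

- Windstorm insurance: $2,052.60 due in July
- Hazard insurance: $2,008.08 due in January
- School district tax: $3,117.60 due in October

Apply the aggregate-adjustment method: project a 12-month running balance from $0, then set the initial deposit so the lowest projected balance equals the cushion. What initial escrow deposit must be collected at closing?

Cushion = 2 × $598.19 = $1,196.38
Trial balance (start $0, +$598.19 each month, − disbursements):
  May: +$598.19 → $598.19
  Jun: +$598.19 → $1,196.38
  Jul: +$598.19 − $2,052.60 → -$258.03
  Aug: +$598.19 → $340.16
  Sep: +$598.19 → $938.35
  Oct: +$598.19 − $3,117.60 → -$1,581.06
  Nov: +$598.19 → -$982.87
  Dec: +$598.19 → -$384.68
  Jan: +$598.19 − $2,008.08 → -$1,794.57
  Feb: +$598.19 → -$1,196.38
  Mar: +$598.19 → -$598.19
  Apr: +$598.19 → $0.00
Lowest trial balance = -$1,794.57 (Jan)
Initial deposit = cushion − low point = $1,196.38 − (-$1,794.57) = $2,990.95

$2,990.95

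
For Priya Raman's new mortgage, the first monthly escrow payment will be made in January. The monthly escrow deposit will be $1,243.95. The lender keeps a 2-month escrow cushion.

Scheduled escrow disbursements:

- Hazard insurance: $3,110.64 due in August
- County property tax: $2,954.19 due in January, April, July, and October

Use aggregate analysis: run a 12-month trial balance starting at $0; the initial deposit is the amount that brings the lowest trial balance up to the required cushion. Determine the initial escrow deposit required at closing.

$4,975.80

Cushion = 2 × $1,243.95 = $2,487.90
Trial balance (start $0, +$1,243.95 each month, − disbursements):
  Jan: +$1,243.95 − $2,954.19 → -$1,710.24
  Feb: +$1,243.95 → -$466.29
  Mar: +$1,243.95 → $777.66
  Apr: +$1,243.95 − $2,954.19 → -$932.58
  May: +$1,243.95 → $311.37
  Jun: +$1,243.95 → $1,555.32
  Jul: +$1,243.95 − $2,954.19 → -$154.92
  Aug: +$1,243.95 − $3,110.64 → -$2,021.61
  Sep: +$1,243.95 → -$777.66
  Oct: +$1,243.95 − $2,954.19 → -$2,487.90
  Nov: +$1,243.95 → -$1,243.95
  Dec: +$1,243.95 → $0.00
Lowest trial balance = -$2,487.90 (Oct)
Initial deposit = cushion − low point = $2,487.90 − (-$2,487.90) = $4,975.80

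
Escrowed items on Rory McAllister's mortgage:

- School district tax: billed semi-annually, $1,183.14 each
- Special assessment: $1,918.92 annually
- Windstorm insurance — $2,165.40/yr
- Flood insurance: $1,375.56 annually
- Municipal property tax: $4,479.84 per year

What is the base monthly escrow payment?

School district tax — $1,183.14 × 2 = $2,366.28 per year
Special assessment — $1,918.92 per year
Windstorm insurance — $2,165.40 per year
Flood insurance — $1,375.56 per year
Municipal property tax — $4,479.84 per year
Yearly total = $2,366.28 + $1,918.92 + $2,165.40 + $1,375.56 + $4,479.84 = $12,306.00
Base monthly escrow = $12,306.00 / 12 = $1,025.50

$1,025.50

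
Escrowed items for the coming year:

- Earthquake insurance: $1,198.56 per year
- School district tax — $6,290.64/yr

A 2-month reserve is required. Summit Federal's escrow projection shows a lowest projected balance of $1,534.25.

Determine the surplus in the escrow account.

$286.05

Earthquake insurance — $1,198.56 per year
School district tax — $6,290.64 per year
Yearly total = $1,198.56 + $6,290.64 = $7,489.20
Per month = $7,489.20 / 12 = $624.10
Required cushion = 2 × $624.10 = $1,248.20
Excess over cushion: $1,534.25 − $1,248.20 = $286.05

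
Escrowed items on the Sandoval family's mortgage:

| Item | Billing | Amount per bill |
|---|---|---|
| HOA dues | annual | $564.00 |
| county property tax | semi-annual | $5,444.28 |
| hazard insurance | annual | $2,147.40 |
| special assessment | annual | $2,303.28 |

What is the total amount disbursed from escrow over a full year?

$15,903.24

HOA dues — $564.00 annually
County property tax — $5,444.28 × 2 = $10,888.56 annually
Hazard insurance — $2,147.40 annually
Special assessment — $2,303.28 annually
Combined annual = $564.00 + $10,888.56 + $2,147.40 + $2,303.28 = $15,903.24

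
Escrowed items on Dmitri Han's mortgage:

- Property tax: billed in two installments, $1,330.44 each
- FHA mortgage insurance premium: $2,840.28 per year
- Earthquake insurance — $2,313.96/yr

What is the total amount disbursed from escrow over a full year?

Property tax = $1,330.44 × 2 = $2,660.88 annually
FHA mortgage insurance premium = $2,840.28 annually
Earthquake insurance = $2,313.96 annually
Annual escrow total = $2,660.88 + $2,840.28 + $2,313.96 = $7,815.12

$7,815.12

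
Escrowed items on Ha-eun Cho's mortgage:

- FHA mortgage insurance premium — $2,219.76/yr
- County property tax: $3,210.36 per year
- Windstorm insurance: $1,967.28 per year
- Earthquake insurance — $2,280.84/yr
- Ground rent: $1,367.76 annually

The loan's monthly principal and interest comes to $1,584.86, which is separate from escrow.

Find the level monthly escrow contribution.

$920.50

FHA mortgage insurance premium: $2,219.76 annually
County property tax: $3,210.36 annually
Windstorm insurance: $1,967.28 annually
Earthquake insurance: $2,280.84 annually
Ground rent: $1,367.76 annually
Combined annual = $2,219.76 + $3,210.36 + $1,967.28 + $2,280.84 + $1,367.76 = $11,046.00
Monthly escrow = $11,046.00 / 12 = $920.50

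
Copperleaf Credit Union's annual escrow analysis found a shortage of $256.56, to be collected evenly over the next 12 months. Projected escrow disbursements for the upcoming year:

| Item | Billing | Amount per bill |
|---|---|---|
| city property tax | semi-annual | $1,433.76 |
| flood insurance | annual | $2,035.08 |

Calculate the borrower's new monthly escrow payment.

$429.93

City property tax = $1,433.76 × 2 = $2,867.52
Flood insurance = $2,035.08
Annual escrow total = $2,867.52 + $2,035.08 = $4,902.60
Base monthly escrow = $4,902.60 / 12 = $408.55
Monthly shortage recovery: $256.56 ÷ 12 = $21.38
Adjusted monthly = $408.55 + $21.38 = $429.93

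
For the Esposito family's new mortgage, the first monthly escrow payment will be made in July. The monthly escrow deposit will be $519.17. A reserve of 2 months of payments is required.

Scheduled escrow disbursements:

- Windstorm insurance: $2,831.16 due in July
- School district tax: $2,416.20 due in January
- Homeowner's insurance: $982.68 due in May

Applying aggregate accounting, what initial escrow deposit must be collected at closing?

Cushion = 2 × $519.17 = $1,038.34
Trial balance (start $0, +$519.17 each month, − disbursements):
  Jul: +$519.17 − $2,831.16 → -$2,311.99
  Aug: +$519.17 → -$1,792.82
  Sep: +$519.17 → -$1,273.65
  Oct: +$519.17 → -$754.48
  Nov: +$519.17 → -$235.31
  Dec: +$519.17 → $283.86
  Jan: +$519.17 − $2,416.20 → -$1,613.17
  Feb: +$519.17 → -$1,094.00
  Mar: +$519.17 → -$574.83
  Apr: +$519.17 → -$55.66
  May: +$519.17 − $982.68 → -$519.17
  Jun: +$519.17 → $0.00
Lowest trial balance = -$2,311.99 (Jul)
Initial deposit = cushion − low point = $1,038.34 − (-$2,311.99) = $3,350.33

$3,350.33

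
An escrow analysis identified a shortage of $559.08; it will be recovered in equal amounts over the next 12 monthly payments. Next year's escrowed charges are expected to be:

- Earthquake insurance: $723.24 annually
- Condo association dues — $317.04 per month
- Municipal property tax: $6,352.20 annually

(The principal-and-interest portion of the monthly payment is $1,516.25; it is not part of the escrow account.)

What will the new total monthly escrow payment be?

$953.25

Earthquake insurance — $723.24/yr
Condo association dues — $317.04 × 12 = $3,804.48/yr
Municipal property tax — $6,352.20/yr
Yearly total = $10,879.92
Base monthly escrow = $10,879.92 ÷ 12 = $906.66
Shortage per month = $559.08 ÷ 12 = $46.59
New monthly escrow = $906.66 + $46.59 = $953.25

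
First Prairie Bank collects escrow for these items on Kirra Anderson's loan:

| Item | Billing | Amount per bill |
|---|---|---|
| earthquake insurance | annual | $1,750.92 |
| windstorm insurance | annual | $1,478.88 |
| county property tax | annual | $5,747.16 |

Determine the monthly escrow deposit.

Earthquake insurance: $1,750.92
Windstorm insurance: $1,478.88
County property tax: $5,747.16
Total per year = $1,750.92 + $1,478.88 + $5,747.16 = $8,976.96
Monthly escrow = $8,976.96 ÷ 12 = $748.08

$748.08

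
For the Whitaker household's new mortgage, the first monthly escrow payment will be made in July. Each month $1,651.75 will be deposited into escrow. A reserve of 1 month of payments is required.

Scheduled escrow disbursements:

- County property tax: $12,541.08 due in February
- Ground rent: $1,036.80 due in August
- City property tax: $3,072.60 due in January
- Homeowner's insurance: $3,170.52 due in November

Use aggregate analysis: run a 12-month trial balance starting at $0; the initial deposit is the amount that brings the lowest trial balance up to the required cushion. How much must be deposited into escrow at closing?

Cushion = 1 × $1,651.75 = $1,651.75
Trial balance (start $0, +$1,651.75 each month, − disbursements):
  Jul: +$1,651.75 → $1,651.75
  Aug: +$1,651.75 − $1,036.80 → $2,266.70
  Sep: +$1,651.75 → $3,918.45
  Oct: +$1,651.75 → $5,570.20
  Nov: +$1,651.75 − $3,170.52 → $4,051.43
  Dec: +$1,651.75 → $5,703.18
  Jan: +$1,651.75 − $3,072.60 → $4,282.33
  Feb: +$1,651.75 − $12,541.08 → -$6,607.00
  Mar: +$1,651.75 → -$4,955.25
  Apr: +$1,651.75 → -$3,303.50
  May: +$1,651.75 → -$1,651.75
  Jun: +$1,651.75 → $0.00
Lowest trial balance = -$6,607.00 (Feb)
Initial deposit = cushion − low point = $1,651.75 − (-$6,607.00) = $8,258.75

$8,258.75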